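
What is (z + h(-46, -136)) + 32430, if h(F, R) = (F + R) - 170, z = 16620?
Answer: 48698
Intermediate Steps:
h(F, R) = -170 + F + R
(z + h(-46, -136)) + 32430 = (16620 + (-170 - 46 - 136)) + 32430 = (16620 - 352) + 32430 = 16268 + 32430 = 48698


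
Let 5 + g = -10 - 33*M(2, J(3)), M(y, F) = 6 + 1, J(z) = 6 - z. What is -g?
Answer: 246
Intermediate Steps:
M(y, F) = 7
g = -246 (g = -5 + (-10 - 33*7) = -5 + (-10 - 231) = -5 - 241 = -246)
-g = -1*(-246) = 246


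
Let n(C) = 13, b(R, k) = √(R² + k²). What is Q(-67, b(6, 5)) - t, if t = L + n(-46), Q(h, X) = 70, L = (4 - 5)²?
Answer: 56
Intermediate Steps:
L = 1 (L = (-1)² = 1)
t = 14 (t = 1 + 13 = 14)
Q(-67, b(6, 5)) - t = 70 - 1*14 = 70 - 14 = 56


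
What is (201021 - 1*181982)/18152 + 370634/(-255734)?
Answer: -929414371/2321041784 ≈ -0.40043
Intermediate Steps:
(201021 - 1*181982)/18152 + 370634/(-255734) = (201021 - 181982)*(1/18152) + 370634*(-1/255734) = 19039*(1/18152) - 185317/127867 = 19039/18152 - 185317/127867 = -929414371/2321041784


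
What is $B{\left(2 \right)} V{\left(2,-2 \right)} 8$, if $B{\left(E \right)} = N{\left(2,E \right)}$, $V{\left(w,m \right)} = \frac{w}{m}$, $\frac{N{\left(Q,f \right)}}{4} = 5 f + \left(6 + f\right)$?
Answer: $-576$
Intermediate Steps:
$N{\left(Q,f \right)} = 24 + 24 f$ ($N{\left(Q,f \right)} = 4 \left(5 f + \left(6 + f\right)\right) = 4 \left(6 + 6 f\right) = 24 + 24 f$)
$B{\left(E \right)} = 24 + 24 E$
$B{\left(2 \right)} V{\left(2,-2 \right)} 8 = \left(24 + 24 \cdot 2\right) \frac{2}{-2} \cdot 8 = \left(24 + 48\right) 2 \left(- \frac{1}{2}\right) 8 = 72 \left(-1\right) 8 = \left(-72\right) 8 = -576$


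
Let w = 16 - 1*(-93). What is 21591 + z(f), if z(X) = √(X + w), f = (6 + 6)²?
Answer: 21591 + √253 ≈ 21607.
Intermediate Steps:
w = 109 (w = 16 + 93 = 109)
f = 144 (f = 12² = 144)
z(X) = √(109 + X) (z(X) = √(X + 109) = √(109 + X))
21591 + z(f) = 21591 + √(109 + 144) = 21591 + √253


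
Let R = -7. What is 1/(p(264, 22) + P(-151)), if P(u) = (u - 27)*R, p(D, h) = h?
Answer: 1/1268 ≈ 0.00078864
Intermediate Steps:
P(u) = 189 - 7*u (P(u) = (u - 27)*(-7) = (-27 + u)*(-7) = 189 - 7*u)
1/(p(264, 22) + P(-151)) = 1/(22 + (189 - 7*(-151))) = 1/(22 + (189 + 1057)) = 1/(22 + 1246) = 1/1268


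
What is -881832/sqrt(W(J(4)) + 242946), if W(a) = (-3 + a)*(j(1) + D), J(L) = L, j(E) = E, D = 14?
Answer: -293944*sqrt(242961)/80987 ≈ -1789.0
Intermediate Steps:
W(a) = -45 + 15*a (W(a) = (-3 + a)*(1 + 14) = (-3 + a)*15 = -45 + 15*a)
-881832/sqrt(W(J(4)) + 242946) = -881832/sqrt((-45 + 15*4) + 242946) = -881832/sqrt((-45 + 60) + 242946) = -881832/sqrt(15 + 242946) = -881832*sqrt(242961)/242961 = -293944*sqrt(242961)/80987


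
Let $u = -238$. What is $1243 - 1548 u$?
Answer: $369667$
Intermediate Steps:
$1243 - 1548 u = 1243 - -368424 = 1243 + 368424 = 369667$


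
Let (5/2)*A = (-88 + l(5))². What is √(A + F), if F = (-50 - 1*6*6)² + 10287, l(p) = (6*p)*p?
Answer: √480515/5 ≈ 138.64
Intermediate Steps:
l(p) = 6*p²
F = 17683 (F = (-50 - 6*6)² + 10287 = (-50 - 36)² + 10287 = (-86)² + 10287 = 7396 + 10287 = 17683)
A = 7688/5 (A = 2*(-88 + 6*5²)²/5 = 2*(-88 + 6*25)²/5 = 2*(-88 + 150)²/5 = (⅖)*62² = (⅖)*3844 = 7688/5 ≈ 1537.6)
√(A + F) = √(7688/5 + 17683) = √(96103/5) = √480515/5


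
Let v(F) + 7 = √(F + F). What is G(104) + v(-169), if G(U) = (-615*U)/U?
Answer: -622 + 13*I*√2 ≈ -622.0 + 18.385*I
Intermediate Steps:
v(F) = -7 + √2*√F (v(F) = -7 + √(F + F) = -7 + √(2*F) = -7 + √2*√F)
G(U) = -615
G(104) + v(-169) = -615 + (-7 + √2*√(-169)) = -615 + (-7 + √2*(13*I)) = -615 + (-7 + 13*I*√2) = -622 + 13*I*√2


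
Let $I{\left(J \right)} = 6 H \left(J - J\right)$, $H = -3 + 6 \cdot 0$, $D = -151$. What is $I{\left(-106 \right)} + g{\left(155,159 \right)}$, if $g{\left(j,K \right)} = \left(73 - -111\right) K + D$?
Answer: $29105$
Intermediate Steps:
$g{\left(j,K \right)} = -151 + 184 K$ ($g{\left(j,K \right)} = \left(73 - -111\right) K - 151 = \left(73 + 111\right) K - 151 = 184 K - 151 = -151 + 184 K$)
$H = -3$ ($H = -3 + 0 = -3$)
$I{\left(J \right)} = 0$ ($I{\left(J \right)} = 6 \left(-3\right) \left(J - J\right) = \left(-18\right) 0 = 0$)
$I{\left(-106 \right)} + g{\left(155,159 \right)} = 0 + \left(-151 + 184 \cdot 159\right) = 0 + \left(-151 + 29256\right) = 0 + 29105 = 29105$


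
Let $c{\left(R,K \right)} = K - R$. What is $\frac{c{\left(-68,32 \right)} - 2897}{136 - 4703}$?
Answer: $\frac{2797}{4567} \approx 0.61244$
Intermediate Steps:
$\frac{c{\left(-68,32 \right)} - 2897}{136 - 4703} = \frac{\left(32 - -68\right) - 2897}{136 - 4703} = \frac{\left(32 + 68\right) - 2897}{-4567} = \left(100 - 2897\right) \left(- \frac{1}{4567}\right) = \left(-2797\right) \left(- \frac{1}{4567}\right) = \frac{2797}{4567}$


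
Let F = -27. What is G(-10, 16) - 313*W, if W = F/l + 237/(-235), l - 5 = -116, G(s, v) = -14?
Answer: 1960972/8695 ≈ 225.53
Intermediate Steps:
l = -111 (l = 5 - 116 = -111)
W = -6654/8695 (W = -27/(-111) + 237/(-235) = -27*(-1/111) + 237*(-1/235) = 9/37 - 237/235 = -6654/8695 ≈ -0.76527)
G(-10, 16) - 313*W = -14 - 313*(-6654/8695) = -14 + 2082702/8695 = 1960972/8695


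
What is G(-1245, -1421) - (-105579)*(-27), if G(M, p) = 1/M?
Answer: -3549038086/1245 ≈ -2.8506e+6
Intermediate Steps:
G(-1245, -1421) - (-105579)*(-27) = 1/(-1245) - (-105579)*(-27) = -1/1245 - 1*2850633 = -1/1245 - 2850633 = -3549038086/1245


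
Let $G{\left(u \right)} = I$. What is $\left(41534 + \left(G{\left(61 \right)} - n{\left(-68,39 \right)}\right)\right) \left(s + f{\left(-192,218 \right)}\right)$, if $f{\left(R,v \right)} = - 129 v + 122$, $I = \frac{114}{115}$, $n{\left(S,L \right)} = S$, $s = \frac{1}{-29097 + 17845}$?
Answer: $- \frac{16384090087482}{14065} \approx -1.1649 \cdot 10^{9}$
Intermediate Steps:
$s = - \frac{1}{11252}$ ($s = \frac{1}{-11252} = - \frac{1}{11252} \approx -8.8873 \cdot 10^{-5}$)
$I = \frac{114}{115}$ ($I = 114 \cdot \frac{1}{115} = \frac{114}{115} \approx 0.9913$)
$G{\left(u \right)} = \frac{114}{115}$
$f{\left(R,v \right)} = 122 - 129 v$
$\left(41534 + \left(G{\left(61 \right)} - n{\left(-68,39 \right)}\right)\right) \left(s + f{\left(-192,218 \right)}\right) = \left(41534 + \left(\frac{114}{115} - -68\right)\right) \left(- \frac{1}{11252} + \left(122 - 28122\right)\right) = \left(41534 + \left(\frac{114}{115} + 68\right)\right) \left(- \frac{1}{11252} + \left(122 - 28122\right)\right) = \left(41534 + \frac{7934}{115}\right) \left(- \frac{1}{11252} - 28000\right) = \frac{4784344}{115} \left(- \frac{315056001}{11252}\right) = - \frac{16384090087482}{14065}$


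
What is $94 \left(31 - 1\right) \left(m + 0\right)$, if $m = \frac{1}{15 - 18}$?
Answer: $-940$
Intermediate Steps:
$m = - \frac{1}{3}$ ($m = \frac{1}{-3} = - \frac{1}{3} \approx -0.33333$)
$94 \left(31 - 1\right) \left(m + 0\right) = 94 \left(31 - 1\right) \left(- \frac{1}{3} + 0\right) = 94 \cdot 30 \left(- \frac{1}{3}\right) = 94 \left(-10\right) = -940$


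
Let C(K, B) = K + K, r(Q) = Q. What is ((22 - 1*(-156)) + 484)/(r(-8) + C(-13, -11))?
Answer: -331/17 ≈ -19.471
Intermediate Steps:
C(K, B) = 2*K
((22 - 1*(-156)) + 484)/(r(-8) + C(-13, -11)) = ((22 - 1*(-156)) + 484)/(-8 + 2*(-13)) = ((22 + 156) + 484)/(-8 - 26) = (178 + 484)/(-34) = 662*(-1/34) = -331/17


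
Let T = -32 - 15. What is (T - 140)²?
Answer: 34969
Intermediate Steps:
T = -47
(T - 140)² = (-47 - 140)² = (-187)² = 34969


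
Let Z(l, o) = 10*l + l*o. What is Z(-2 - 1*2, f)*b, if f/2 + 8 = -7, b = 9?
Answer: 720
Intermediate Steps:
f = -30 (f = -16 + 2*(-7) = -16 - 14 = -30)
Z(-2 - 1*2, f)*b = ((-2 - 1*2)*(10 - 30))*9 = ((-2 - 2)*(-20))*9 = -4*(-20)*9 = 80*9 = 720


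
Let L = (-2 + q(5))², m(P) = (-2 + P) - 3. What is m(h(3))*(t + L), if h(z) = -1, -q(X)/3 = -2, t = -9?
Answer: -42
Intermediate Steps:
q(X) = 6 (q(X) = -3*(-2) = 6)
m(P) = -5 + P
L = 16 (L = (-2 + 6)² = 4² = 16)
m(h(3))*(t + L) = (-5 - 1)*(-9 + 16) = -6*7 = -42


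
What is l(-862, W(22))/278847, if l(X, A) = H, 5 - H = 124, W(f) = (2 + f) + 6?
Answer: -119/278847 ≈ -0.00042676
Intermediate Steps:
W(f) = 8 + f
H = -119 (H = 5 - 1*124 = 5 - 124 = -119)
l(X, A) = -119
l(-862, W(22))/278847 = -119/278847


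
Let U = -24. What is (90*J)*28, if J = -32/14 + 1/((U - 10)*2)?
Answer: -98550/17 ≈ -5797.1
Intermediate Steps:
J = -1095/476 (J = -32/14 + 1/(-24 - 10*2) = -32*1/14 + (½)/(-34) = -16/7 - 1/34*½ = -16/7 - 1/68 = -1095/476 ≈ -2.3004)
(90*J)*28 = (90*(-1095/476))*28 = -49275/238*28 = -98550/17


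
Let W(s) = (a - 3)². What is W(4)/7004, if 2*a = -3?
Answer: 81/28016 ≈ 0.0028912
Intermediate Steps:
a = -3/2 (a = (½)*(-3) = -3/2 ≈ -1.5000)
W(s) = 81/4 (W(s) = (-3/2 - 3)² = (-9/2)² = 81/4)
W(4)/7004 = (81/4)/7004 = (81/4)*(1/7004) = 81/28016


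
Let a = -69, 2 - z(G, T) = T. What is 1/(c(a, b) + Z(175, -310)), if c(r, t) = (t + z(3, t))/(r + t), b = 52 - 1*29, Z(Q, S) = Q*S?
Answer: -23/1247751 ≈ -1.8433e-5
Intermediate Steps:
b = 23 (b = 52 - 29 = 23)
z(G, T) = 2 - T
c(r, t) = 2/(r + t) (c(r, t) = (t + (2 - t))/(r + t) = 2/(r + t))
1/(c(a, b) + Z(175, -310)) = 1/(2/(-69 + 23) + 175*(-310)) = 1/(2/(-46) - 54250) = 1/(2*(-1/46) - 54250) = 1/(-1/23 - 54250) = 1/(-1247751/23) = -23/1247751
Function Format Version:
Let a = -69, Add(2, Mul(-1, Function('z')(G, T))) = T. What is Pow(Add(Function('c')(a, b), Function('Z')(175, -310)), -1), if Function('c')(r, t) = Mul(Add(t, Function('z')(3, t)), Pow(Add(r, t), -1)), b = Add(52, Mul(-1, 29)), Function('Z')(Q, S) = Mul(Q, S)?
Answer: Rational(-23, 1247751) ≈ -1.8433e-5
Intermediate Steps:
b = 23 (b = Add(52, -29) = 23)
Function('z')(G, T) = Add(2, Mul(-1, T))
Function('c')(r, t) = Mul(2, Pow(Add(r, t), -1)) (Function('c')(r, t) = Mul(Add(t, Add(2, Mul(-1, t))), Pow(Add(r, t), -1)) = Mul(2, Pow(Add(r, t), -1)))
Pow(Add(Function('c')(a, b), Function('Z')(175, -310)), -1) = Pow(Add(Mul(2, Pow(Add(-69, 23), -1)), Mul(175, -310)), -1) = Pow(Add(Mul(2, Pow(-46, -1)), -54250), -1) = Pow(Add(Mul(2, Rational(-1, 46)), -54250), -1) = Pow(Add(Rational(-1, 23), -54250), -1) = Pow(Rational(-1247751, 23), -1) = Rational(-23, 1247751)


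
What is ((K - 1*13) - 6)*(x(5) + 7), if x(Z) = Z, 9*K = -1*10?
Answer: -724/3 ≈ -241.33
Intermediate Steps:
K = -10/9 (K = (-1*10)/9 = (⅑)*(-10) = -10/9 ≈ -1.1111)
((K - 1*13) - 6)*(x(5) + 7) = ((-10/9 - 1*13) - 6)*(5 + 7) = ((-10/9 - 13) - 6)*12 = (-127/9 - 6)*12 = -181/9*12 = -724/3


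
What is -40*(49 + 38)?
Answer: -3480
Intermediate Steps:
-40*(49 + 38) = -40*87 = -3480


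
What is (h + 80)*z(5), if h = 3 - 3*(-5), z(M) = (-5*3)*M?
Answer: -7350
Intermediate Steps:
z(M) = -15*M
h = 18 (h = 3 + 15 = 18)
(h + 80)*z(5) = (18 + 80)*(-15*5) = 98*(-75) = -7350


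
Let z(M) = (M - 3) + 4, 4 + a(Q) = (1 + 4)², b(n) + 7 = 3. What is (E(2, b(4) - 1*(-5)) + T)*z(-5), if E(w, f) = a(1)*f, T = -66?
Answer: 180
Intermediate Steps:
b(n) = -4 (b(n) = -7 + 3 = -4)
a(Q) = 21 (a(Q) = -4 + (1 + 4)² = -4 + 5² = -4 + 25 = 21)
z(M) = 1 + M (z(M) = (-3 + M) + 4 = 1 + M)
E(w, f) = 21*f
(E(2, b(4) - 1*(-5)) + T)*z(-5) = (21*(-4 - 1*(-5)) - 66)*(1 - 5) = (21*(-4 + 5) - 66)*(-4) = (21*1 - 66)*(-4) = (21 - 66)*(-4) = -45*(-4) = 180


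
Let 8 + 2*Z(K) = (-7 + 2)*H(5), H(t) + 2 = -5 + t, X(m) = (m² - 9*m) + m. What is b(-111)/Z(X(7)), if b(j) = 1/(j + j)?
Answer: -1/222 ≈ -0.0045045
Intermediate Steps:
X(m) = m² - 8*m
H(t) = -7 + t (H(t) = -2 + (-5 + t) = -7 + t)
b(j) = 1/(2*j)
Z(K) = 1 (Z(K) = -4 + ((-7 + 2)*(-7 + 5))/2 = -4 + (-5*(-2))/2 = -4 + (½)*10 = -4 + 5 = 1)
b(-111)/Z(X(7)) = ((½)/(-111))/1 = ((½)*(-1/111))*1 = -1/222*1 = -1/222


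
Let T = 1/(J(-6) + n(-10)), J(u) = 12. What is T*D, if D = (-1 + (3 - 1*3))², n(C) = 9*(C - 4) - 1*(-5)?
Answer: -1/109 ≈ -0.0091743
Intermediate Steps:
n(C) = -31 + 9*C (n(C) = 9*(-4 + C) + 5 = (-36 + 9*C) + 5 = -31 + 9*C)
D = 1 (D = (-1 + (3 - 3))² = (-1 + 0)² = (-1)² = 1)
T = -1/109 (T = 1/(12 + (-31 + 9*(-10))) = 1/(12 + (-31 - 90)) = 1/(12 - 121) = 1/(-109) = -1/109 ≈ -0.0091743)
T*D = -1/109*1 = -1/109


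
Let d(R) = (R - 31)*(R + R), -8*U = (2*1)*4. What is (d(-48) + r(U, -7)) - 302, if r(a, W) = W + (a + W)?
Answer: 7267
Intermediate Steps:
U = -1 (U = -2*1*4/8 = -4/4 = -1/8*8 = -1)
r(a, W) = a + 2*W (r(a, W) = W + (W + a) = a + 2*W)
d(R) = 2*R*(-31 + R) (d(R) = (-31 + R)*(2*R) = 2*R*(-31 + R))
(d(-48) + r(U, -7)) - 302 = (2*(-48)*(-31 - 48) + (-1 + 2*(-7))) - 302 = (2*(-48)*(-79) + (-1 - 14)) - 302 = (7584 - 15) - 302 = 7569 - 302 = 7267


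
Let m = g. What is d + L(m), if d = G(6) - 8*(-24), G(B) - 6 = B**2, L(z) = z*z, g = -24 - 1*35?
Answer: 3715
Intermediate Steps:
g = -59 (g = -24 - 35 = -59)
m = -59
L(z) = z**2
G(B) = 6 + B**2
d = 234 (d = (6 + 6**2) - 8*(-24) = (6 + 36) + 192 = 42 + 192 = 234)
d + L(m) = 234 + (-59)**2 = 234 + 3481 = 3715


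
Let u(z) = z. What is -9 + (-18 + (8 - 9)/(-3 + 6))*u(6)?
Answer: -119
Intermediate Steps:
-9 + (-18 + (8 - 9)/(-3 + 6))*u(6) = -9 + (-18 + (8 - 9)/(-3 + 6))*6 = -9 + (-18 - 1/3)*6 = -9 + (-18 - 1*⅓)*6 = -9 + (-18 - ⅓)*6 = -9 - 55/3*6 = -9 - 110 = -119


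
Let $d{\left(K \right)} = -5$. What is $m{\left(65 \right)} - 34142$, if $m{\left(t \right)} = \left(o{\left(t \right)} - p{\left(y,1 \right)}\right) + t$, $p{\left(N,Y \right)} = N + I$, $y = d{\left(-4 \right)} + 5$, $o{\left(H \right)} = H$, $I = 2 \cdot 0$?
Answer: $-34012$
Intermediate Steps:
$I = 0$
$y = 0$ ($y = -5 + 5 = 0$)
$p{\left(N,Y \right)} = N$ ($p{\left(N,Y \right)} = N + 0 = N$)
$m{\left(t \right)} = 2 t$ ($m{\left(t \right)} = \left(t - 0\right) + t = \left(t + 0\right) + t = t + t = 2 t$)
$m{\left(65 \right)} - 34142 = 2 \cdot 65 - 34142 = 130 - 34142 = -34012$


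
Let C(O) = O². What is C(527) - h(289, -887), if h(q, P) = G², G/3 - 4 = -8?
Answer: 277585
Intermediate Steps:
G = -12 (G = 12 + 3*(-8) = 12 - 24 = -12)
h(q, P) = 144 (h(q, P) = (-12)² = 144)
C(527) - h(289, -887) = 527² - 1*144 = 277729 - 144 = 277585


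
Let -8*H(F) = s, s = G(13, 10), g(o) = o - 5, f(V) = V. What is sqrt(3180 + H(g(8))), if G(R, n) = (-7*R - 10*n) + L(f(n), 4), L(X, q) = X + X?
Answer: sqrt(51222)/4 ≈ 56.581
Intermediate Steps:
L(X, q) = 2*X
g(o) = -5 + o
G(R, n) = -8*n - 7*R (G(R, n) = (-7*R - 10*n) + 2*n = (-10*n - 7*R) + 2*n = -8*n - 7*R)
s = -171 (s = -8*10 - 7*13 = -80 - 91 = -171)
H(F) = 171/8 (H(F) = -1/8*(-171) = 171/8)
sqrt(3180 + H(g(8))) = sqrt(3180 + 171/8) = sqrt(25611/8) = sqrt(51222)/4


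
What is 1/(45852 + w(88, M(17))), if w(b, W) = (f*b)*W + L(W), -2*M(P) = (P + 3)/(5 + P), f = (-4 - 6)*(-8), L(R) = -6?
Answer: 1/42646 ≈ 2.3449e-5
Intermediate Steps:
f = 80 (f = -10*(-8) = 80)
M(P) = -(3 + P)/(2*(5 + P)) (M(P) = -(P + 3)/(2*(5 + P)) = -(3 + P)/(2*(5 + P)))
w(b, W) = -6 + 80*W*b (w(b, W) = (80*b)*W - 6 = 80*W*b - 6 = -6 + 80*W*b)
1/(45852 + w(88, M(17))) = 1/(45852 + (-6 + 80*((-3 - 1*17)/(2*(5 + 17)))*88)) = 1/(45852 + (-6 + 80*((½)*(-3 - 17)/22)*88)) = 1/(45852 + (-6 + 80*((½)*(1/22)*(-20))*88)) = 1/(45852 + (-6 + 80*(-5/11)*88)) = 1/(45852 + (-6 - 3200)) = 1/(45852 - 3206) = 1/42646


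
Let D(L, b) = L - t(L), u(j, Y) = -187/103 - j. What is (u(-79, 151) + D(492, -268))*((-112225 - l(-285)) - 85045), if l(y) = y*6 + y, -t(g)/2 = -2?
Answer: -11367738850/103 ≈ -1.1037e+8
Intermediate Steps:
t(g) = 4 (t(g) = -2*(-2) = 4)
l(y) = 7*y (l(y) = 6*y + y = 7*y)
u(j, Y) = -187/103 - j (u(j, Y) = -187*1/103 - j = -187/103 - j)
D(L, b) = -4 + L (D(L, b) = L - 1*4 = L - 4 = -4 + L)
(u(-79, 151) + D(492, -268))*((-112225 - l(-285)) - 85045) = ((-187/103 - 1*(-79)) + (-4 + 492))*((-112225 - 7*(-285)) - 85045) = ((-187/103 + 79) + 488)*((-112225 - 1*(-1995)) - 85045) = (7950/103 + 488)*((-112225 + 1995) - 85045) = 58214*(-110230 - 85045)/103 = (58214/103)*(-195275) = -11367738850/103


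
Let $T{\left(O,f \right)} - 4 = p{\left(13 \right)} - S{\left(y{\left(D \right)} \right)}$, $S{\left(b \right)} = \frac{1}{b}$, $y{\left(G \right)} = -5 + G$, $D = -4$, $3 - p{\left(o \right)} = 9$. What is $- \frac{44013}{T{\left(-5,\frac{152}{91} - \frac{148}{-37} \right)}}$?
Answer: $23301$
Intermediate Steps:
$p{\left(o \right)} = -6$ ($p{\left(o \right)} = 3 - 9 = -6$)
$T{\left(O,f \right)} = - \frac{17}{9}$ ($T{\left(O,f \right)} = 4 - \left(6 + \frac{1}{-5 - 4}\right) = 4 - \frac{53}{9} = - \frac{17}{9}$)
$- \frac{44013}{T{\left(-5,\frac{152}{91} - \frac{148}{-37} \right)}} = - \frac{44013}{- \frac{17}{9}} = \left(-44013\right) \left(- \frac{9}{17}\right) = 23301$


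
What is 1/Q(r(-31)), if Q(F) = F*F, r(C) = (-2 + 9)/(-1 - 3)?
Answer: 16/49 ≈ 0.32653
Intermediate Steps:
r(C) = -7/4 (r(C) = 7/(-4) = 7*(-¼) = -7/4)
Q(F) = F²
1/Q(r(-31)) = 1/((-7/4)²) = 1/(49/16) = 16/49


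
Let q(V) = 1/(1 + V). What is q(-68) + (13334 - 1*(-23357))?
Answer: 2458296/67 ≈ 36691.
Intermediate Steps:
q(-68) + (13334 - 1*(-23357)) = 1/(1 - 68) + (13334 - 1*(-23357)) = 1/(-67) + (13334 + 23357) = -1/67 + 36691 = 2458296/67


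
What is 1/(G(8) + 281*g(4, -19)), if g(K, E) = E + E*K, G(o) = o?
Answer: -1/26687 ≈ -3.7471e-5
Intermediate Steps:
1/(G(8) + 281*g(4, -19)) = 1/(8 + 281*(-19*(1 + 4))) = 1/(8 + 281*(-19*5)) = 1/(8 + 281*(-95)) = 1/(8 - 26695) = 1/(-26687) = -1/26687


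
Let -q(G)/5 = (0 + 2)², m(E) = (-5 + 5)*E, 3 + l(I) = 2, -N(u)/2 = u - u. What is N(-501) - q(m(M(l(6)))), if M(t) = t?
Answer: 20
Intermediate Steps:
N(u) = 0 (N(u) = -2*(u - u) = -2*0 = 0)
l(I) = -1 (l(I) = -3 + 2 = -1)
m(E) = 0 (m(E) = 0*E = 0)
q(G) = -20 (q(G) = -5*(0 + 2)² = -5*2² = -5*4 = -20)
N(-501) - q(m(M(l(6)))) = 0 - 1*(-20) = 0 + 20 = 20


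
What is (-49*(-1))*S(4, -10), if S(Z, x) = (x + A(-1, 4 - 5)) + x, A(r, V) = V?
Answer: -1029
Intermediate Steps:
S(Z, x) = -1 + 2*x (S(Z, x) = (x + (4 - 5)) + x = (x - 1) + x = (-1 + x) + x = -1 + 2*x)
(-49*(-1))*S(4, -10) = (-49*(-1))*(-1 + 2*(-10)) = 49*(-1 - 20) = 49*(-21) = -1029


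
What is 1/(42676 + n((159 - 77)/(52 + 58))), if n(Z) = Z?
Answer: 55/2347221 ≈ 2.3432e-5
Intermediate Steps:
1/(42676 + n((159 - 77)/(52 + 58))) = 1/(42676 + (159 - 77)/(52 + 58)) = 1/(42676 + 82/110) = 1/(42676 + 82*(1/110)) = 1/(42676 + 41/55) = 1/(2347221/55) = 55/2347221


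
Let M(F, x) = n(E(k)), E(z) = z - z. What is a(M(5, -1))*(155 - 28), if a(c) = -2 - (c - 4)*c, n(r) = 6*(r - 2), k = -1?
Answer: -24638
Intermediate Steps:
E(z) = 0
n(r) = -12 + 6*r (n(r) = 6*(-2 + r) = -12 + 6*r)
M(F, x) = -12 (M(F, x) = -12 + 6*0 = -12 + 0 = -12)
a(c) = -2 - c*(-4 + c) (a(c) = -2 - (-4 + c)*c = -2 - c*(-4 + c))
a(M(5, -1))*(155 - 28) = (-2 - 1*(-12)**2 + 4*(-12))*(155 - 28) = (-2 - 1*144 - 48)*127 = (-2 - 144 - 48)*127 = -194*127 = -24638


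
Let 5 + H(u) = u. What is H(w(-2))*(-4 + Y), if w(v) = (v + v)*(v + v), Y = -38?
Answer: -462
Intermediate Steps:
w(v) = 4*v² (w(v) = (2*v)*(2*v) = 4*v²)
H(u) = -5 + u
H(w(-2))*(-4 + Y) = (-5 + 4*(-2)²)*(-4 - 38) = (-5 + 4*4)*(-42) = (-5 + 16)*(-42) = 11*(-42) = -462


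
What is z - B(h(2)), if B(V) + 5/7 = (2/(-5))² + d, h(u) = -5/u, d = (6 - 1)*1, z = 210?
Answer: 35972/175 ≈ 205.55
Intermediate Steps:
d = 5 (d = 5*1 = 5)
B(V) = 778/175 (B(V) = -5/7 + ((2/(-5))² + 5) = -5/7 + ((2*(-⅕))² + 5) = -5/7 + ((-⅖)² + 5) = -5/7 + (4/25 + 5) = -5/7 + 129/25 = 778/175)
z - B(h(2)) = 210 - 1*778/175 = 210 - 778/175 = 35972/175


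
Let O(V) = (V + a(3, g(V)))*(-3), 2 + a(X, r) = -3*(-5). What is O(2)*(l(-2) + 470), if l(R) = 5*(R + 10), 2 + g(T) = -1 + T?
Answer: -22950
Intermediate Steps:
g(T) = -3 + T (g(T) = -2 + (-1 + T) = -3 + T)
a(X, r) = 13 (a(X, r) = -2 - 3*(-5) = -2 + 15 = 13)
l(R) = 50 + 5*R (l(R) = 5*(10 + R) = 50 + 5*R)
O(V) = -39 - 3*V (O(V) = (V + 13)*(-3) = (13 + V)*(-3) = -39 - 3*V)
O(2)*(l(-2) + 470) = (-39 - 3*2)*((50 + 5*(-2)) + 470) = (-39 - 6)*((50 - 10) + 470) = -45*(40 + 470) = -45*510 = -22950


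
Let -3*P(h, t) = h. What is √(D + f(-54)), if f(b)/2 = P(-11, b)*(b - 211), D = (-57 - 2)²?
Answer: √13839/3 ≈ 39.213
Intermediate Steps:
P(h, t) = -h/3
D = 3481 (D = (-59)² = 3481)
f(b) = -4642/3 + 22*b/3 (f(b) = 2*((-⅓*(-11))*(b - 211)) = 2*(11*(-211 + b)/3) = 2*(-2321/3 + 11*b/3) = -4642/3 + 22*b/3)
√(D + f(-54)) = √(3481 + (-4642/3 + (22/3)*(-54))) = √(3481 + (-4642/3 - 396)) = √(3481 - 5830/3) = √(4613/3) = √13839/3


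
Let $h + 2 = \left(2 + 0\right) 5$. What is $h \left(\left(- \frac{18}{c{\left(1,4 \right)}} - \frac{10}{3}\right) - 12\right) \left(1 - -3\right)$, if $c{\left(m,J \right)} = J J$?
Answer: $- \frac{1580}{3} \approx -526.67$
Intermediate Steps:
$c{\left(m,J \right)} = J^{2}$
$h = 8$ ($h = -2 + \left(2 + 0\right) 5 = -2 + 2 \cdot 5 = -2 + 10 = 8$)
$h \left(\left(- \frac{18}{c{\left(1,4 \right)}} - \frac{10}{3}\right) - 12\right) \left(1 - -3\right) = 8 \left(\left(- \frac{18}{4^{2}} - \frac{10}{3}\right) - 12\right) \left(1 - -3\right) = 8 \left(\left(- \frac{18}{16} - \frac{10}{3}\right) - 12\right) \left(1 + 3\right) = 8 \left(\left(\left(-18\right) \frac{1}{16} - \frac{10}{3}\right) - 12\right) 4 = 8 \left(\left(- \frac{9}{8} - \frac{10}{3}\right) - 12\right) 4 = 8 \left(- \frac{107}{24} - 12\right) 4 = 8 \left(- \frac{395}{24}\right) 4 = \left(- \frac{395}{3}\right) 4 = - \frac{1580}{3}$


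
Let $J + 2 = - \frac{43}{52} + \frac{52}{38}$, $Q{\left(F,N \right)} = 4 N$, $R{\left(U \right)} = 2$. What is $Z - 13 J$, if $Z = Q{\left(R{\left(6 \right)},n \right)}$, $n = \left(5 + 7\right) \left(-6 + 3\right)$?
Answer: $- \frac{9503}{76} \approx -125.04$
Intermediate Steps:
$n = -36$ ($n = 12 \left(-3\right) = -36$)
$Z = -144$ ($Z = 4 \left(-36\right) = -144$)
$J = - \frac{1441}{988}$ ($J = -2 + \left(- \frac{43}{52} + \frac{52}{38}\right) = -2 + \left(\left(-43\right) \frac{1}{52} + 52 \cdot \frac{1}{38}\right) = -2 + \left(- \frac{43}{52} + \frac{26}{19}\right) = -2 + \frac{535}{988} = - \frac{1441}{988} \approx -1.4585$)
$Z - 13 J = -144 - - \frac{1441}{76} = -144 + \frac{1441}{76} = - \frac{9503}{76}$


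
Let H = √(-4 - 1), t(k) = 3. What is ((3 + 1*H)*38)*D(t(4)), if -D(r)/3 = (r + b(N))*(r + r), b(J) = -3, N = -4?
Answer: 0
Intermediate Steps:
D(r) = -6*r*(-3 + r) (D(r) = -3*(r - 3)*(r + r) = -3*(-3 + r)*2*r = -6*r*(-3 + r))
H = I*√5 (H = √(-5) = I*√5 ≈ 2.2361*I)
((3 + 1*H)*38)*D(t(4)) = ((3 + 1*(I*√5))*38)*(6*3*(3 - 1*3)) = ((3 + I*√5)*38)*(6*3*(3 - 3)) = (114 + 38*I*√5)*(6*3*0) = (114 + 38*I*√5)*0 = 0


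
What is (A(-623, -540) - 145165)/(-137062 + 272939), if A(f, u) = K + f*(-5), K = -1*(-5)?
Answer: -142045/135877 ≈ -1.0454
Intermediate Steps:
K = 5
A(f, u) = 5 - 5*f (A(f, u) = 5 + f*(-5) = 5 - 5*f)
(A(-623, -540) - 145165)/(-137062 + 272939) = ((5 - 5*(-623)) - 145165)/(-137062 + 272939) = ((5 + 3115) - 145165)/135877 = (3120 - 145165)*(1/135877) = -142045*1/135877 = -142045/135877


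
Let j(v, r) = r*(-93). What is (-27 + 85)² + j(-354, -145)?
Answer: 16849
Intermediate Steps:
j(v, r) = -93*r
(-27 + 85)² + j(-354, -145) = (-27 + 85)² - 93*(-145) = 58² + 13485 = 3364 + 13485 = 16849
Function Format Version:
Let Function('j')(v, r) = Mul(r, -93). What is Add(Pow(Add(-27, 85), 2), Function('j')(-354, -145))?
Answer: 16849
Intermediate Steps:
Function('j')(v, r) = Mul(-93, r)
Add(Pow(Add(-27, 85), 2), Function('j')(-354, -145)) = Add(Pow(Add(-27, 85), 2), Mul(-93, -145)) = Add(Pow(58, 2), 13485) = Add(3364, 13485) = 16849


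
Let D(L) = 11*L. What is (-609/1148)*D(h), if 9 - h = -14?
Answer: -22011/164 ≈ -134.21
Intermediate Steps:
h = 23 (h = 9 - 1*(-14) = 9 + 14 = 23)
(-609/1148)*D(h) = (-609/1148)*(11*23) = -609*1/1148*253 = -87/164*253 = -22011/164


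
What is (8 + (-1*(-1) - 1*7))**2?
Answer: 4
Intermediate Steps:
(8 + (-1*(-1) - 1*7))**2 = (8 + (1 - 7))**2 = (8 - 6)**2 = 2**2 = 4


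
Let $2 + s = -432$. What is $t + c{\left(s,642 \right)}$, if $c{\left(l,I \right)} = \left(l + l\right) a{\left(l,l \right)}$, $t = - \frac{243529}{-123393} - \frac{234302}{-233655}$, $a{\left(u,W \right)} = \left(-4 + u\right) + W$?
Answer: $\frac{7274150216481007}{9610463805} \approx 7.569 \cdot 10^{5}$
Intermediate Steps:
$s = -434$ ($s = -2 - 432 = -434$)
$a{\left(u,W \right)} = -4 + W + u$
$t = \frac{28604331727}{9610463805}$ ($t = \left(-243529\right) \left(- \frac{1}{123393}\right) - - \frac{234302}{233655} = \frac{243529}{123393} + \frac{234302}{233655} = \frac{28604331727}{9610463805} \approx 2.9764$)
$c{\left(l,I \right)} = 2 l \left(-4 + 2 l\right)$ ($c{\left(l,I \right)} = \left(l + l\right) \left(-4 + l + l\right) = 2 l \left(-4 + 2 l\right)$)
$t + c{\left(s,642 \right)} = \frac{28604331727}{9610463805} + 4 \left(-434\right) \left(-2 - 434\right) = \frac{28604331727}{9610463805} + 4 \left(-434\right) \left(-436\right) = \frac{28604331727}{9610463805} + 756896 = \frac{7274150216481007}{9610463805}$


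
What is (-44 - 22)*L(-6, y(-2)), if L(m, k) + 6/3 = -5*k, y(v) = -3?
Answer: -858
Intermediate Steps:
L(m, k) = -2 - 5*k
(-44 - 22)*L(-6, y(-2)) = (-44 - 22)*(-2 - 5*(-3)) = -66*(-2 + 15) = -66*13 = -858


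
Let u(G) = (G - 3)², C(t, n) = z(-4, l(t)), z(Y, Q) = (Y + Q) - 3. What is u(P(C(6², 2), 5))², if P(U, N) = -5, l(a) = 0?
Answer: 4096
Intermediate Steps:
z(Y, Q) = -3 + Q + Y (z(Y, Q) = (Q + Y) - 3 = -3 + Q + Y)
C(t, n) = -7 (C(t, n) = -3 + 0 - 4 = -7)
u(G) = (-3 + G)²
u(P(C(6², 2), 5))² = ((-3 - 5)²)² = ((-8)²)² = 64² = 4096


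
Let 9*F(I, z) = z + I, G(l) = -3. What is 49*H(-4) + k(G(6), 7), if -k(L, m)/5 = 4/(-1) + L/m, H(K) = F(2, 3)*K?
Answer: -5465/63 ≈ -86.746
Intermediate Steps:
F(I, z) = I/9 + z/9 (F(I, z) = (z + I)/9 = (I + z)/9 = I/9 + z/9)
H(K) = 5*K/9 (H(K) = ((⅑)*2 + (⅑)*3)*K = (2/9 + ⅓)*K = 5*K/9)
k(L, m) = 20 - 5*L/m (k(L, m) = -5*(4/(-1) + L/m) = -5*(4*(-1) + L/m) = -5*(-4 + L/m) = 20 - 5*L/m)
49*H(-4) + k(G(6), 7) = 49*((5/9)*(-4)) + (20 - 5*(-3)/7) = 49*(-20/9) + (20 - 5*(-3)*⅐) = -980/9 + (20 + 15/7) = -980/9 + 155/7 = -5465/63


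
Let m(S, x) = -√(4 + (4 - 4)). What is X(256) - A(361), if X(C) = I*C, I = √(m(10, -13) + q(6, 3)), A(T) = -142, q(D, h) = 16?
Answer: 142 + 256*√14 ≈ 1099.9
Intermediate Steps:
m(S, x) = -2 (m(S, x) = -√(4 + 0) = -√4 = -1*2 = -2)
I = √14 (I = √(-2 + 16) = √14 ≈ 3.7417)
X(C) = C*√14 (X(C) = √14*C = C*√14)
X(256) - A(361) = 256*√14 - 1*(-142) = 256*√14 + 142 = 142 + 256*√14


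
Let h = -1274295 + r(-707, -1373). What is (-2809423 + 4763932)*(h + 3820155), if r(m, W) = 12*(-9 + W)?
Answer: 4943492705484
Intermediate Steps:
r(m, W) = -108 + 12*W
h = -1290879 (h = -1274295 + (-108 + 12*(-1373)) = -1274295 + (-108 - 16476) = -1274295 - 16584 = -1290879)
(-2809423 + 4763932)*(h + 3820155) = (-2809423 + 4763932)*(-1290879 + 3820155) = 1954509*2529276 = 4943492705484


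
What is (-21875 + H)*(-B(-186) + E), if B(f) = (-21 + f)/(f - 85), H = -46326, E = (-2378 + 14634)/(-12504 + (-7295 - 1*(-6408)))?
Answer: 59367148559/518423 ≈ 1.1451e+5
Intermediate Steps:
E = -12256/13391 (E = 12256/(-12504 + (-7295 + 6408)) = 12256/(-12504 - 887) = 12256/(-13391) = 12256*(-1/13391) = -12256/13391 ≈ -0.91524)
B(f) = (-21 + f)/(-85 + f)
(-21875 + H)*(-B(-186) + E) = (-21875 - 46326)*(-(-21 - 186)/(-85 - 186) - 12256/13391) = -68201*(-(-207)/(-271) - 12256/13391) = -68201*(-(-1)*(-207)/271 - 12256/13391) = -68201*(-1*207/271 - 12256/13391) = -68201*(-207/271 - 12256/13391) = -68201*(-6093313/3628961) = 59367148559/518423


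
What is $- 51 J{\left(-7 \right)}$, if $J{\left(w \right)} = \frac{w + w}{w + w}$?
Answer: $-51$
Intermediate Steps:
$J{\left(w \right)} = 1$ ($J{\left(w \right)} = \frac{2 w}{2 w} = 2 w \frac{1}{2 w} = 1$)
$- 51 J{\left(-7 \right)} = \left(-51\right) 1 = -51$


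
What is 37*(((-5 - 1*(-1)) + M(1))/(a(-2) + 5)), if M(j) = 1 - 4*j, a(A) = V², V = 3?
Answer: -37/2 ≈ -18.500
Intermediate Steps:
a(A) = 9 (a(A) = 3² = 9)
37*(((-5 - 1*(-1)) + M(1))/(a(-2) + 5)) = 37*(((-5 - 1*(-1)) + (1 - 4*1))/(9 + 5)) = 37*(((-5 + 1) + (1 - 4))/14) = 37*((-4 - 3)*(1/14)) = 37*(-7*1/14) = 37*(-½) = -37/2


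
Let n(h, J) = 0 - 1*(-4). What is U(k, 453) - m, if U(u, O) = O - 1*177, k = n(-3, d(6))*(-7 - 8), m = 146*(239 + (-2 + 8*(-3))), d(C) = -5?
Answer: -30822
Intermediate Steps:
n(h, J) = 4 (n(h, J) = 0 + 4 = 4)
m = 31098 (m = 146*(239 + (-2 - 24)) = 146*(239 - 26) = 146*213 = 31098)
k = -60 (k = 4*(-7 - 8) = 4*(-15) = -60)
U(u, O) = -177 + O (U(u, O) = O - 177 = -177 + O)
U(k, 453) - m = (-177 + 453) - 1*31098 = 276 - 31098 = -30822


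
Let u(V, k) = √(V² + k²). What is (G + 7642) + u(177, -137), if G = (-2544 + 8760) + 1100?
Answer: 14958 + √50098 ≈ 15182.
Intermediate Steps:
G = 7316 (G = 6216 + 1100 = 7316)
(G + 7642) + u(177, -137) = (7316 + 7642) + √(177² + (-137)²) = 14958 + √(31329 + 18769) = 14958 + √50098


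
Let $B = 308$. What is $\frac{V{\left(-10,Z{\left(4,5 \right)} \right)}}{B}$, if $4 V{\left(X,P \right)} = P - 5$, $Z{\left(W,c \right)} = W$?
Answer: $- \frac{1}{1232} \approx -0.00081169$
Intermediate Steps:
$V{\left(X,P \right)} = - \frac{5}{4} + \frac{P}{4}$ ($V{\left(X,P \right)} = \frac{P - 5}{4} = \frac{-5 + P}{4} = - \frac{5}{4} + \frac{P}{4}$)
$\frac{V{\left(-10,Z{\left(4,5 \right)} \right)}}{B} = \frac{- \frac{5}{4} + \frac{1}{4} \cdot 4}{308} = \left(- \frac{5}{4} + 1\right) \frac{1}{308} = \left(- \frac{1}{4}\right) \frac{1}{308} = - \frac{1}{1232}$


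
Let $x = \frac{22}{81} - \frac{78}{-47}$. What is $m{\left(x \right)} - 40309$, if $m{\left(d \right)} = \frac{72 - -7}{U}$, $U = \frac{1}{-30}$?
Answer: $-42679$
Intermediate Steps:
$U = - \frac{1}{30} \approx -0.033333$
$x = \frac{7352}{3807}$ ($x = 22 \cdot \frac{1}{81} - - \frac{78}{47} = \frac{22}{81} + \frac{78}{47} = \frac{7352}{3807} \approx 1.9312$)
$m{\left(d \right)} = -2370$ ($m{\left(d \right)} = \frac{72 - -7}{- \frac{1}{30}} = \left(72 + 7\right) \left(-30\right) = 79 \left(-30\right) = -2370$)
$m{\left(x \right)} - 40309 = -2370 - 40309 = -42679$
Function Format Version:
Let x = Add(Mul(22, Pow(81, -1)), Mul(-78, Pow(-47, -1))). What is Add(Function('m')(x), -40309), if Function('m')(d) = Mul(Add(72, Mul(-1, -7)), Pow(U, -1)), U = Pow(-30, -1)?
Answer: -42679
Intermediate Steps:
U = Rational(-1, 30) ≈ -0.033333
x = Rational(7352, 3807) (x = Add(Mul(22, Rational(1, 81)), Mul(-78, Rational(-1, 47))) = Add(Rational(22, 81), Rational(78, 47)) = Rational(7352, 3807) ≈ 1.9312)
Function('m')(d) = -2370 (Function('m')(d) = Mul(Add(72, Mul(-1, -7)), Pow(Rational(-1, 30), -1)) = Mul(Add(72, 7), -30) = Mul(79, -30) = -2370)
Add(Function('m')(x), -40309) = Add(-2370, -40309) = -42679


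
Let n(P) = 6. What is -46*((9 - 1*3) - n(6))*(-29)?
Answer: 0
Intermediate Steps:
-46*((9 - 1*3) - n(6))*(-29) = -46*((9 - 1*3) - 1*6)*(-29) = -46*((9 - 3) - 6)*(-29) = -46*(6 - 6)*(-29) = -46*0*(-29) = 0*(-29) = 0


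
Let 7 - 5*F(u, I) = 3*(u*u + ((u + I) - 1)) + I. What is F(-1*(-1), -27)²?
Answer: 12544/25 ≈ 501.76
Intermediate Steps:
F(u, I) = 2 - 4*I/5 - 3*u/5 - 3*u²/5 (F(u, I) = 7/5 - (3*(u*u + ((u + I) - 1)) + I)/5 = 7/5 - (3*(u² + ((I + u) - 1)) + I)/5 = 7/5 - (3*(u² + (-1 + I + u)) + I)/5 = 7/5 - (3*(-1 + I + u + u²) + I)/5 = 7/5 - ((-3 + 3*I + 3*u + 3*u²) + I)/5 = 7/5 - (-3 + 3*u + 3*u² + 4*I)/5 = 7/5 + (⅗ - 4*I/5 - 3*u/5 - 3*u²/5) = 2 - 4*I/5 - 3*u/5 - 3*u²/5)
F(-1*(-1), -27)² = (2 - ⅘*(-27) - (-3)*(-1)/5 - 3*(-1*(-1))²/5)² = (2 + 108/5 - ⅗*1 - ⅗*1²)² = (2 + 108/5 - ⅗ - ⅗*1)² = (2 + 108/5 - ⅗ - ⅗)² = (112/5)² = 12544/25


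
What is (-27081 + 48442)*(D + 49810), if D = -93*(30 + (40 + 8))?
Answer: 909038716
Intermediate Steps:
D = -7254 (D = -93*(30 + 48) = -93*78 = -7254)
(-27081 + 48442)*(D + 49810) = (-27081 + 48442)*(-7254 + 49810) = 21361*42556 = 909038716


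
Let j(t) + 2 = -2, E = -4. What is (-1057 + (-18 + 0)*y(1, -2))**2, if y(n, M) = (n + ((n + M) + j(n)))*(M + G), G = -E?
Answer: 833569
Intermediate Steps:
j(t) = -4 (j(t) = -2 - 2 = -4)
G = 4 (G = -1*(-4) = 4)
y(n, M) = (4 + M)*(-4 + M + 2*n) (y(n, M) = (n + ((n + M) - 4))*(M + 4) = (n + ((M + n) - 4))*(4 + M) = (n + (-4 + M + n))*(4 + M) = (-4 + M + 2*n)*(4 + M) = (4 + M)*(-4 + M + 2*n))
(-1057 + (-18 + 0)*y(1, -2))**2 = (-1057 + (-18 + 0)*(-16 + (-2)**2 + 8*1 + 2*(-2)*1))**2 = (-1057 - 18*(-16 + 4 + 8 - 4))**2 = (-1057 - 18*(-8))**2 = (-1057 + 144)**2 = (-913)**2 = 833569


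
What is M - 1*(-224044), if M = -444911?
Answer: -220867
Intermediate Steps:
M - 1*(-224044) = -444911 - 1*(-224044) = -444911 + 224044 = -220867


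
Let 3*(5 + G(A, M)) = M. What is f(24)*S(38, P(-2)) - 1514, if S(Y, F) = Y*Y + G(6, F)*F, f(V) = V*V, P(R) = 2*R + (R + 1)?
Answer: 849430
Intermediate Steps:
G(A, M) = -5 + M/3
P(R) = 1 + 3*R (P(R) = 2*R + (1 + R) = 1 + 3*R)
f(V) = V**2
S(Y, F) = Y**2 + F*(-5 + F/3) (S(Y, F) = Y*Y + (-5 + F/3)*F = Y**2 + F*(-5 + F/3))
f(24)*S(38, P(-2)) - 1514 = 24**2*(38**2 + (1 + 3*(-2))*(-15 + (1 + 3*(-2)))/3) - 1514 = 576*(1444 + (1 - 6)*(-15 + (1 - 6))/3) - 1514 = 576*(1444 + (1/3)*(-5)*(-15 - 5)) - 1514 = 576*(1444 + (1/3)*(-5)*(-20)) - 1514 = 576*(1444 + 100/3) - 1514 = 576*(4432/3) - 1514 = 850944 - 1514 = 849430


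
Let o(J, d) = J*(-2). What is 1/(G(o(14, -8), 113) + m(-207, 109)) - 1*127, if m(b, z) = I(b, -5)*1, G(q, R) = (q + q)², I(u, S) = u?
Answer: -371982/2929 ≈ -127.00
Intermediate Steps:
o(J, d) = -2*J
G(q, R) = 4*q² (G(q, R) = (2*q)² = 4*q²)
m(b, z) = b (m(b, z) = b*1 = b)
1/(G(o(14, -8), 113) + m(-207, 109)) - 1*127 = 1/(4*(-2*14)² - 207) - 1*127 = 1/(4*(-28)² - 207) - 127 = 1/(4*784 - 207) - 127 = 1/(3136 - 207) - 127 = 1/2929 - 127 = -371982/2929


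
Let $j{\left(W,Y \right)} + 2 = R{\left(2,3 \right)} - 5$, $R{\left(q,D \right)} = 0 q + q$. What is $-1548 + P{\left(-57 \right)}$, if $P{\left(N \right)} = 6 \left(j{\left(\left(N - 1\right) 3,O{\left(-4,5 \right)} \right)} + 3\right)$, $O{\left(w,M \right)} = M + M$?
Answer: $-1560$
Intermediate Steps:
$R{\left(q,D \right)} = q$ ($R{\left(q,D \right)} = 0 + q = q$)
$O{\left(w,M \right)} = 2 M$
$j{\left(W,Y \right)} = -5$ ($j{\left(W,Y \right)} = -2 + \left(2 - 5\right) = -2 - 3 = -5$)
$P{\left(N \right)} = -12$ ($P{\left(N \right)} = 6 \left(-5 + 3\right) = 6 \left(-2\right) = -12$)
$-1548 + P{\left(-57 \right)} = -1548 - 12 = -1560$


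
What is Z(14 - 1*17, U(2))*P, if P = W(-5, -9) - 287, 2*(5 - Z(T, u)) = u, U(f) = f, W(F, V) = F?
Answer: -1168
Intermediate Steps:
Z(T, u) = 5 - u/2
P = -292 (P = -5 - 287 = -292)
Z(14 - 1*17, U(2))*P = (5 - 1/2*2)*(-292) = (5 - 1)*(-292) = 4*(-292) = -1168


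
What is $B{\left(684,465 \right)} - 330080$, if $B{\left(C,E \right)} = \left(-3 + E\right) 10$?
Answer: $-325460$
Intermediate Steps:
$B{\left(C,E \right)} = -30 + 10 E$
$B{\left(684,465 \right)} - 330080 = \left(-30 + 10 \cdot 465\right) - 330080 = \left(-30 + 4650\right) - 330080 = 4620 - 330080 = -325460$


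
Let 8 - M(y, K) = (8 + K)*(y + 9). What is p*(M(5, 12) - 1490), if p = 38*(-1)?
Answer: 66956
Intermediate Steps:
p = -38
M(y, K) = 8 - (8 + K)*(9 + y) (M(y, K) = 8 - (8 + K)*(y + 9) = 8 - (8 + K)*(9 + y))
p*(M(5, 12) - 1490) = -38*((-64 - 9*12 - 8*5 - 1*12*5) - 1490) = -38*((-64 - 108 - 40 - 60) - 1490) = -38*(-272 - 1490) = -38*(-1762) = 66956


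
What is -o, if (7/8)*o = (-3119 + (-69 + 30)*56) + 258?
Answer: 40360/7 ≈ 5765.7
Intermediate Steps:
o = -40360/7 (o = 8*((-3119 + (-69 + 30)*56) + 258)/7 = 8*((-3119 - 39*56) + 258)/7 = 8*((-3119 - 2184) + 258)/7 = 8*(-5303 + 258)/7 = (8/7)*(-5045) = -40360/7 ≈ -5765.7)
-o = -1*(-40360/7) = 40360/7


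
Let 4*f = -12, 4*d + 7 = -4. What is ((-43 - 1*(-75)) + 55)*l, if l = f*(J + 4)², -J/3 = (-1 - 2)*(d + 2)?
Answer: -31581/16 ≈ -1973.8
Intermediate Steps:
d = -11/4 (d = -7/4 + (¼)*(-4) = -7/4 - 1 = -11/4 ≈ -2.7500)
J = -27/4 (J = -3*(-1 - 2)*(-11/4 + 2) = -(-9)*(-3)/4 = -3*9/4 = -27/4 ≈ -6.7500)
f = -3 (f = (¼)*(-12) = -3)
l = -363/16 (l = -3*(-27/4 + 4)² = -3*(-11/4)² = -3*121/16 = -363/16 ≈ -22.688)
((-43 - 1*(-75)) + 55)*l = ((-43 - 1*(-75)) + 55)*(-363/16) = ((-43 + 75) + 55)*(-363/16) = (32 + 55)*(-363/16) = 87*(-363/16) = -31581/16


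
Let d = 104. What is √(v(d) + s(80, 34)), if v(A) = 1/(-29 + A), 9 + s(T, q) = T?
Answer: √15978/15 ≈ 8.4269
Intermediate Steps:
s(T, q) = -9 + T
√(v(d) + s(80, 34)) = √(1/(-29 + 104) + (-9 + 80)) = √(1/75 + 71) = √(5326/75) = √15978/15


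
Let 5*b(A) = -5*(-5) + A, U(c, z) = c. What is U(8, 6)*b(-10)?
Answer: 24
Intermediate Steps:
b(A) = 5 + A/5 (b(A) = (-5*(-5) + A)/5 = (25 + A)/5 = 5 + A/5)
U(8, 6)*b(-10) = 8*(5 + (⅕)*(-10)) = 8*(5 - 2) = 8*3 = 24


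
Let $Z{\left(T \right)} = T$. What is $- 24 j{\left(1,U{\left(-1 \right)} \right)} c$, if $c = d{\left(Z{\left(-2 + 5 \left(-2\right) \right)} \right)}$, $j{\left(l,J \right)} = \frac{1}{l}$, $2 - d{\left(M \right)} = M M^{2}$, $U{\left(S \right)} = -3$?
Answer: $-41520$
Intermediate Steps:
$d{\left(M \right)} = 2 - M^{3}$ ($d{\left(M \right)} = 2 - M M^{2} = 2 - M^{3}$)
$c = 1730$ ($c = 2 - \left(-2 + 5 \left(-2\right)\right)^{3} = 2 - \left(-2 - 10\right)^{3} = 2 - \left(-12\right)^{3} = 2 - -1728 = 2 + 1728 = 1730$)
$- 24 j{\left(1,U{\left(-1 \right)} \right)} c = - \frac{24}{1} \cdot 1730 = \left(-24\right) 1 \cdot 1730 = \left(-24\right) 1730 = -41520$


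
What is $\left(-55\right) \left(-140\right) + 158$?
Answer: $7858$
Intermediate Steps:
$\left(-55\right) \left(-140\right) + 158 = 7700 + 158 = 7858$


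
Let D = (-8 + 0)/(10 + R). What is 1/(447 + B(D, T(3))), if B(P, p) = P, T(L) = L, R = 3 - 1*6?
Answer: 7/3121 ≈ 0.0022429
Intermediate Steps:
R = -3 (R = 3 - 6 = -3)
D = -8/7 (D = (-8 + 0)/(10 - 3) = -8/7 ≈ -1.1429)
1/(447 + B(D, T(3))) = 1/(447 - 8/7) = 1/(3121/7) = 7/3121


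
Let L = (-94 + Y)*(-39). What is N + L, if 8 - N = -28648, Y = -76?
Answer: 35286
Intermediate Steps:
L = 6630 (L = (-94 - 76)*(-39) = -170*(-39) = 6630)
N = 28656 (N = 8 - 1*(-28648) = 8 + 28648 = 28656)
N + L = 28656 + 6630 = 35286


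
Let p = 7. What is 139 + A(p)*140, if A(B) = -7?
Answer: -841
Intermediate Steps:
139 + A(p)*140 = 139 - 7*140 = 139 - 980 = -841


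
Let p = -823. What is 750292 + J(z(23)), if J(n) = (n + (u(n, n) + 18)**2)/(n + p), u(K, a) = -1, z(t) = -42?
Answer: 649002333/865 ≈ 7.5029e+5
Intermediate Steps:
J(n) = (289 + n)/(-823 + n) (J(n) = (n + (-1 + 18)**2)/(n - 823) = (n + 17**2)/(-823 + n) = (n + 289)/(-823 + n) = (289 + n)/(-823 + n))
750292 + J(z(23)) = 750292 + (289 - 42)/(-823 - 42) = 750292 + 247/(-865) = 750292 - 1/865*247 = 750292 - 247/865 = 649002333/865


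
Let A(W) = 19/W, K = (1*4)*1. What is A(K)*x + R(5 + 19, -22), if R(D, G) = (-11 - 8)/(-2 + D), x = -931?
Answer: -194617/44 ≈ -4423.1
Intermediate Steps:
K = 4 (K = 4*1 = 4)
R(D, G) = -19/(-2 + D)
A(K)*x + R(5 + 19, -22) = (19/4)*(-931) - 19/(-2 + (5 + 19)) = (19*(¼))*(-931) - 19/(-2 + 24) = (19/4)*(-931) - 19/22 = -17689/4 - 19*1/22 = -17689/4 - 19/22 = -194617/44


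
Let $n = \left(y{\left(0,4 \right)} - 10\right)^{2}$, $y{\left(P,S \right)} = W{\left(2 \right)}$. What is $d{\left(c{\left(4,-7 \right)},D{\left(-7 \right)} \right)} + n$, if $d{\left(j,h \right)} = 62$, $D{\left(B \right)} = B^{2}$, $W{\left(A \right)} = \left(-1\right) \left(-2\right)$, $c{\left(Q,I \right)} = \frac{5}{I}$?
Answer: $126$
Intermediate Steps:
$W{\left(A \right)} = 2$
$y{\left(P,S \right)} = 2$
$n = 64$ ($n = \left(2 - 10\right)^{2} = \left(-8\right)^{2} = 64$)
$d{\left(c{\left(4,-7 \right)},D{\left(-7 \right)} \right)} + n = 62 + 64 = 126$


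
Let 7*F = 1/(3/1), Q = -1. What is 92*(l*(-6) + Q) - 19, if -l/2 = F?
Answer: -409/7 ≈ -58.429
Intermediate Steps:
F = 1/21 (F = 1/(7*((3/1))) = 1/(7*((3*1))) = (1/7)/3 = (1/7)*(1/3) = 1/21 ≈ 0.047619)
l = -2/21 (l = -2*1/21 = -2/21 ≈ -0.095238)
92*(l*(-6) + Q) - 19 = 92*(-2/21*(-6) - 1) - 19 = 92*(4/7 - 1) - 19 = 92*(-3/7) - 19 = -276/7 - 19 = -409/7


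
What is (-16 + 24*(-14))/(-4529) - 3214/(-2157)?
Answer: 15315470/9769053 ≈ 1.5678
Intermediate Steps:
(-16 + 24*(-14))/(-4529) - 3214/(-2157) = (-16 - 336)*(-1/4529) - 3214*(-1/2157) = -352*(-1/4529) + 3214/2157 = 352/4529 + 3214/2157 = 15315470/9769053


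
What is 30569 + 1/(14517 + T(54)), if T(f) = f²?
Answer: 532909378/17433 ≈ 30569.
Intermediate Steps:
30569 + 1/(14517 + T(54)) = 30569 + 1/(14517 + 54²) = 30569 + 1/(14517 + 2916) = 30569 + 1/17433 = 532909378/17433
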